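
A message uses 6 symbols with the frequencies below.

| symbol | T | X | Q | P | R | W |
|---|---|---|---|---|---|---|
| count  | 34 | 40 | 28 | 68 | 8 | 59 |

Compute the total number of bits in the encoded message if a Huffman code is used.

Build the Huffman tree bottom-up:
merge R(8) and Q(28): 36
merge T(34) and 36: 70
merge X(40) and W(59): 99
merge P(68) and 70: 138
merge 99 and 138: 237
Total encoded bits = sum of merged weights = 36 + 70 + 99 + 138 + 237 = 580.

580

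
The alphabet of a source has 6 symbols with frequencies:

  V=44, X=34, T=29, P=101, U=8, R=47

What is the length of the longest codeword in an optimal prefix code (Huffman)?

Merge the two lowest-weight nodes at each step:
combine U(8), T(29) → 37
combine X(34), 37 → 71
combine V(44), R(47) → 91
combine 71, 91 → 162
combine P(101), 162 → 263
Maximum depth reached is 4.

4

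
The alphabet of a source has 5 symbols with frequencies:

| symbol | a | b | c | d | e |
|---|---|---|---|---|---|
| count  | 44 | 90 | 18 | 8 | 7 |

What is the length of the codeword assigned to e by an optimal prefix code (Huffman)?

Repeatedly merge the two smallest:
merge e(7) and d(8): 15
merge 15 and c(18): 33
merge 33 and a(44): 77
merge 77 and b(90): 167
e's leaf is at depth 4, giving a 4-bit codeword.

4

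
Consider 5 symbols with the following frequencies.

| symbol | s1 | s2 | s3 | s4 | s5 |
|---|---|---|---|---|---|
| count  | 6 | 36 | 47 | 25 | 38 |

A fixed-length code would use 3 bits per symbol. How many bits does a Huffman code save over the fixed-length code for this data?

Fixed-length: 3 bits × 152 symbols = 456 bits.
Huffman merges:
combine s1(6), s4(25) → 31
combine 31, s2(36) → 67
combine s5(38), s3(47) → 85
combine 67, 85 → 152
Huffman total = 31 + 67 + 85 + 152 = 335 bits.
Saving = 456 − 335 = 121 bits.

121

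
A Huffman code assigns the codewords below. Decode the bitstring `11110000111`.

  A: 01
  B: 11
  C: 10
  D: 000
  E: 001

BBDAB

Read left to right; each codeword is recognised as soon as it completes (prefix code):
  11→B | 11→B | 000→D | 01→A | 11→B
Decoded message: BBDAB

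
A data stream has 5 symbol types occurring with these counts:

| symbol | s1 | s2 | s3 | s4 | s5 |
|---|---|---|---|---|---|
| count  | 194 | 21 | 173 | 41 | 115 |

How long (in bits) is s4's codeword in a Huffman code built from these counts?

Build the tree from the bottom:
merge s2(21) and s4(41): 62
merge 62 and s5(115): 177
merge s3(173) and 177: 350
merge s1(194) and 350: 544
s4's leaf is at depth 4, giving a 4-bit codeword.

4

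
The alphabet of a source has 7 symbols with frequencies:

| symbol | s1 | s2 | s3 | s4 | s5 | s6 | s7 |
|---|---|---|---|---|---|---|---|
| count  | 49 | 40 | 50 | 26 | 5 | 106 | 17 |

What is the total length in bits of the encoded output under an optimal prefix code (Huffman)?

737

Merge the two smallest weights repeatedly:
combine s5(5), s7(17) → 22
combine 22, s4(26) → 48
combine s2(40), 48 → 88
combine s1(49), s3(50) → 99
combine 88, 99 → 187
combine s6(106), 187 → 293
Total encoded bits = sum of merged weights = 22 + 48 + 88 + 99 + 187 + 293 = 737.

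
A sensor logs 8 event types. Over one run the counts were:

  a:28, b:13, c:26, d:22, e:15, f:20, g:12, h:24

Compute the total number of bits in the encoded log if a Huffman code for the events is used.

Build the Huffman tree bottom-up:
g(12) + b(13) → 25
e(15) + f(20) → 35
d(22) + h(24) → 46
25 + c(26) → 51
a(28) + 35 → 63
46 + 51 → 97
63 + 97 → 160
Each symbol's bit-cost is frequency × depth; summing gives 477 bits (equivalently 25 + 35 + 46 + 51 + 63 + 97 + 160).

477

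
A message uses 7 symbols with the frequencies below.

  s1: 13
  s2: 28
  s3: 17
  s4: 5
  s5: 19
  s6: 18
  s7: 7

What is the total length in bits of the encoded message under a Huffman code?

Build the Huffman tree bottom-up:
merge s4(5) and s7(7): 12
merge 12 and s1(13): 25
merge s3(17) and s6(18): 35
merge s5(19) and 25: 44
merge s2(28) and 35: 63
merge 44 and 63: 107
Each symbol's bit-cost is frequency × depth; summing gives 286 bits (equivalently 12 + 25 + 35 + 44 + 63 + 107).

286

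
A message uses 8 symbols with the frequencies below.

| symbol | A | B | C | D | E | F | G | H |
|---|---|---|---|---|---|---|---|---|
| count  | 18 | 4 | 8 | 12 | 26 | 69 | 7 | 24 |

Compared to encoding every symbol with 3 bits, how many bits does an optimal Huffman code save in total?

78

Fixed-length: 3 bits × 168 symbols = 504 bits.
Huffman merges:
merge B(4) and G(7): 11
merge C(8) and 11: 19
merge D(12) and A(18): 30
merge 19 and H(24): 43
merge E(26) and 30: 56
merge 43 and 56: 99
merge F(69) and 99: 168
Huffman total = 11 + 19 + 30 + 43 + 56 + 99 + 168 = 426 bits.
Saving = 504 − 426 = 78 bits.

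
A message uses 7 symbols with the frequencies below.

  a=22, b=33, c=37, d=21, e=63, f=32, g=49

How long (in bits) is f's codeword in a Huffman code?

Build the tree from the bottom:
merge d(21) and a(22): 43
merge f(32) and b(33): 65
merge c(37) and 43: 80
merge g(49) and e(63): 112
merge 65 and 80: 145
merge 112 and 145: 257
f's leaf is at depth 3, giving a 3-bit codeword.

3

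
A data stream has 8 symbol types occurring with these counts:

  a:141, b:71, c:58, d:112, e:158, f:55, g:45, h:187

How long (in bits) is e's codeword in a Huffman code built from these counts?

Repeatedly merge the two smallest:
g(45) + f(55) → 100
c(58) + b(71) → 129
100 + d(112) → 212
129 + a(141) → 270
e(158) + h(187) → 345
212 + 270 → 482
345 + 482 → 827
e's leaf is at depth 2, giving a 2-bit codeword.

2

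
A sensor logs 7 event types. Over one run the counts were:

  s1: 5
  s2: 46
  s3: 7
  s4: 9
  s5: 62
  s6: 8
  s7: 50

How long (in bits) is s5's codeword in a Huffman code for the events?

2

Repeatedly merge the two smallest:
s1(5) + s3(7) → 12
s6(8) + s4(9) → 17
12 + 17 → 29
29 + s2(46) → 75
s7(50) + s5(62) → 112
75 + 112 → 187
The subtree containing s5 is merged 2 times, so code length = 2.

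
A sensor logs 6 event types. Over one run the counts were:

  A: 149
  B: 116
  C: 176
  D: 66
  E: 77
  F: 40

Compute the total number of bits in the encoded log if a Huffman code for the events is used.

1537

Merge the two smallest weights repeatedly:
merge F(40) and D(66): 106
merge E(77) and 106: 183
merge B(116) and A(149): 265
merge C(176) and 183: 359
merge 265 and 359: 624
The encoded length is the sum of every internal node's weight: 106 + 183 + 265 + 359 + 624 = 1537 bits.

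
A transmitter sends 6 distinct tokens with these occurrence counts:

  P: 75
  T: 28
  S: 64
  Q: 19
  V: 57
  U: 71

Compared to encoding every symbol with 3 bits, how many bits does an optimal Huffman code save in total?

Fixed-length: 3 bits × 314 symbols = 942 bits.
Huffman merges:
merge Q(19) and T(28): 47
merge 47 and V(57): 104
merge S(64) and U(71): 135
merge P(75) and 104: 179
merge 135 and 179: 314
Huffman total = 47 + 104 + 135 + 179 + 314 = 779 bits.
Saving = 942 − 779 = 163 bits.

163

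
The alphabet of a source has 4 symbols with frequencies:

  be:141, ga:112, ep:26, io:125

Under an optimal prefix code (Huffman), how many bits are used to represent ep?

3

Repeatedly merge the two smallest:
ep(26) + ga(112) → 138
io(125) + 138 → 263
be(141) + 263 → 404
The subtree containing ep is merged 3 times, so code length = 3.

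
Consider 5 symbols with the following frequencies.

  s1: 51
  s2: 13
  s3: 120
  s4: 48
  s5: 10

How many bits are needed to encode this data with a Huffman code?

Build the Huffman tree bottom-up:
merge s5(10) and s2(13): 23
merge 23 and s4(48): 71
merge s1(51) and 71: 122
merge s3(120) and 122: 242
The encoded length is the sum of every internal node's weight: 23 + 71 + 122 + 242 = 458 bits.

458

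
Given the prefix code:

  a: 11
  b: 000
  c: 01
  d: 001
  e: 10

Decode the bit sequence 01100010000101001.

cedbccd

Read left to right; each codeword is recognised as soon as it completes (prefix code):
  01→c | 10→e | 001→d | 000→b | 01→c | 01→c | 001→d
Decoded message: cedbccd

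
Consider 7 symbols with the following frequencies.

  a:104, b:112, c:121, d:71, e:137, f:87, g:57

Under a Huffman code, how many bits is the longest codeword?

Merge the two lowest-weight nodes at each step:
g(57) + d(71) → 128
f(87) + a(104) → 191
b(112) + c(121) → 233
128 + e(137) → 265
191 + 233 → 424
265 + 424 → 689
The rarest symbols sit at the bottom; the longest codeword is 3 bits.

3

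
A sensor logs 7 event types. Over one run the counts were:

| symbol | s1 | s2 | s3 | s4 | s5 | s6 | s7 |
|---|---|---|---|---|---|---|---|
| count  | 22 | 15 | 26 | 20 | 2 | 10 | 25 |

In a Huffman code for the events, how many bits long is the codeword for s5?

4

Repeatedly merge the two smallest:
combine s5(2), s6(10) → 12
combine 12, s2(15) → 27
combine s4(20), s1(22) → 42
combine s7(25), s3(26) → 51
combine 27, 42 → 69
combine 51, 69 → 120
s5 sits 4 levels below the root, so its codeword is 4 bits.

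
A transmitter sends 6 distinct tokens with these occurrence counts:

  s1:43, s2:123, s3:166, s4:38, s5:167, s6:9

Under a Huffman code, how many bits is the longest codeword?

4

Merge the two lowest-weight nodes at each step:
s6(9) + s4(38) → 47
s1(43) + 47 → 90
90 + s2(123) → 213
s3(166) + s5(167) → 333
213 + 333 → 546
Maximum depth reached is 4.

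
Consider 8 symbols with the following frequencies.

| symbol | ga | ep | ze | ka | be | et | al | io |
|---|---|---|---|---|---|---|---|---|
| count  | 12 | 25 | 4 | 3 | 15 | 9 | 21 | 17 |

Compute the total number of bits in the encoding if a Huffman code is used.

295

Greedily combine the two least-frequent nodes:
merge ka(3) and ze(4): 7
merge 7 and et(9): 16
merge ga(12) and be(15): 27
merge 16 and io(17): 33
merge al(21) and ep(25): 46
merge 27 and 33: 60
merge 46 and 60: 106
The encoded length is the sum of every internal node's weight: 7 + 16 + 27 + 33 + 46 + 60 + 106 = 295 bits.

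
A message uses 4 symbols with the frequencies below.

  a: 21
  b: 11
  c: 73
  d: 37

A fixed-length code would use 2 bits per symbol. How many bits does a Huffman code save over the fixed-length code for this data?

41

Fixed-length: 2 bits × 142 symbols = 284 bits.
Huffman merges:
combine b(11), a(21) → 32
combine 32, d(37) → 69
combine 69, c(73) → 142
Huffman total = 32 + 69 + 142 = 243 bits.
Saving = 284 − 243 = 41 bits.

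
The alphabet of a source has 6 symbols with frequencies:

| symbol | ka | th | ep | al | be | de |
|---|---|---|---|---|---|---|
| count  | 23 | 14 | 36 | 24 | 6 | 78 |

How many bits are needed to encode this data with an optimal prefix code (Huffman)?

407

Build the Huffman tree bottom-up:
be(6) + th(14) → 20
20 + ka(23) → 43
al(24) + ep(36) → 60
43 + 60 → 103
de(78) + 103 → 181
The encoded length is the sum of every internal node's weight: 20 + 43 + 60 + 103 + 181 = 407 bits.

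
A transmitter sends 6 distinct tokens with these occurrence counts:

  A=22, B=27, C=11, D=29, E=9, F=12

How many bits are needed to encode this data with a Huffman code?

Greedily combine the two least-frequent nodes:
merge E(9) and C(11): 20
merge F(12) and 20: 32
merge A(22) and B(27): 49
merge D(29) and 32: 61
merge 49 and 61: 110
The encoded length is the sum of every internal node's weight: 20 + 32 + 49 + 61 + 110 = 272 bits.

272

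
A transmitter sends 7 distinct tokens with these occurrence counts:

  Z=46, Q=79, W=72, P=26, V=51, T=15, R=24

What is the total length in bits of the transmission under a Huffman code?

827

Build the Huffman tree bottom-up:
combine T(15), R(24) → 39
combine P(26), 39 → 65
combine Z(46), V(51) → 97
combine 65, W(72) → 137
combine Q(79), 97 → 176
combine 137, 176 → 313
The encoded length is the sum of every internal node's weight: 39 + 65 + 97 + 137 + 176 + 313 = 827 bits.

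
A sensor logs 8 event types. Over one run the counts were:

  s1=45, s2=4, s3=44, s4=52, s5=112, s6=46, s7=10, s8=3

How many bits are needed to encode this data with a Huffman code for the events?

Greedily combine the two least-frequent nodes:
merge s8(3) and s2(4): 7
merge 7 and s7(10): 17
merge 17 and s3(44): 61
merge s1(45) and s6(46): 91
merge s4(52) and 61: 113
merge 91 and s5(112): 203
merge 113 and 203: 316
The encoded length is the sum of every internal node's weight: 7 + 17 + 61 + 91 + 113 + 203 + 316 = 808 bits.

808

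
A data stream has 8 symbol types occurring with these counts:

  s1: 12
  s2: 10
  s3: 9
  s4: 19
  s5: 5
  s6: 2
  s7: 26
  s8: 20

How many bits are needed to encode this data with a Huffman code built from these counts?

286

Merge the two smallest weights repeatedly:
combine s6(2), s5(5) → 7
combine 7, s3(9) → 16
combine s2(10), s1(12) → 22
combine 16, s4(19) → 35
combine s8(20), 22 → 42
combine s7(26), 35 → 61
combine 42, 61 → 103
Each symbol's bit-cost is frequency × depth; summing gives 286 bits (equivalently 7 + 16 + 22 + 35 + 42 + 61 + 103).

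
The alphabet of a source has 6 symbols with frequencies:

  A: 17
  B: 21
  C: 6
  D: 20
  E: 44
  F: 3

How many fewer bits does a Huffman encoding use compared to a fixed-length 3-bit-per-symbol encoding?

Fixed-length: 3 bits × 111 symbols = 333 bits.
Huffman merges:
merge F(3) and C(6): 9
merge 9 and A(17): 26
merge D(20) and B(21): 41
merge 26 and 41: 67
merge E(44) and 67: 111
Huffman total = 9 + 26 + 41 + 67 + 111 = 254 bits.
Saving = 333 − 254 = 79 bits.

79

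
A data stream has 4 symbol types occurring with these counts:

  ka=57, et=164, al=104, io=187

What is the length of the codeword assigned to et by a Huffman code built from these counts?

Build the tree from the bottom:
merge ka(57) and al(104): 161
merge 161 and et(164): 325
merge io(187) and 325: 512
et's leaf is at depth 2, giving a 2-bit codeword.

2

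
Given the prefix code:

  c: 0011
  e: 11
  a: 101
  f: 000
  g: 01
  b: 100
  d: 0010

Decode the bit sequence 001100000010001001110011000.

Read left to right; each codeword is recognised as soon as it completes (prefix code):
  0011→c | 000→f | 000→f | 100→b | 01→g | 0011→c | 100→b | 11→e | 000→f
Decoded message: cffbgcbef

cffbgcbef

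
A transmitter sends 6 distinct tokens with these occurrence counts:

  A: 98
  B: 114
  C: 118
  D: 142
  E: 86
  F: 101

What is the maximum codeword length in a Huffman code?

3

Merge the two lowest-weight nodes at each step:
combine E(86), A(98) → 184
combine F(101), B(114) → 215
combine C(118), D(142) → 260
combine 184, 215 → 399
combine 260, 399 → 659
The rarest symbols sit at the bottom; the longest codeword is 3 bits.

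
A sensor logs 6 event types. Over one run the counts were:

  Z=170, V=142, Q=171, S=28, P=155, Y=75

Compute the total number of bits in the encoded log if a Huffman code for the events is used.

Merge the two smallest weights repeatedly:
combine S(28), Y(75) → 103
combine 103, V(142) → 245
combine P(155), Z(170) → 325
combine Q(171), 245 → 416
combine 325, 416 → 741
Total encoded bits = sum of merged weights = 103 + 245 + 325 + 416 + 741 = 1830.

1830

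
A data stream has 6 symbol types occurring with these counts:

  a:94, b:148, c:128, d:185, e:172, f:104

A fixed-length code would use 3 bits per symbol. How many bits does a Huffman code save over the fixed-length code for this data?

357

Fixed-length: 3 bits × 831 symbols = 2493 bits.
Huffman merges:
merge a(94) and f(104): 198
merge c(128) and b(148): 276
merge e(172) and d(185): 357
merge 198 and 276: 474
merge 357 and 474: 831
Huffman total = 198 + 276 + 357 + 474 + 831 = 2136 bits.
Saving = 2493 − 2136 = 357 bits.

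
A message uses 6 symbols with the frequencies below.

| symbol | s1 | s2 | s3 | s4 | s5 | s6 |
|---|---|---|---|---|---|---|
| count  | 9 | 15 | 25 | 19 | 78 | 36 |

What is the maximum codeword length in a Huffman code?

4

Merge the two lowest-weight nodes at each step:
s1(9) + s2(15) → 24
s4(19) + 24 → 43
s3(25) + s6(36) → 61
43 + 61 → 104
s5(78) + 104 → 182
The rarest symbols sit at the bottom; the longest codeword is 4 bits.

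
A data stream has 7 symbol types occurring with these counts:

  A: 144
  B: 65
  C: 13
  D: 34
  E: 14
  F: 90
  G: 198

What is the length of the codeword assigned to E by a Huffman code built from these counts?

Repeatedly merge the two smallest:
merge C(13) and E(14): 27
merge 27 and D(34): 61
merge 61 and B(65): 126
merge F(90) and 126: 216
merge A(144) and G(198): 342
merge 216 and 342: 558
The subtree containing E is merged 5 times, so code length = 5.

5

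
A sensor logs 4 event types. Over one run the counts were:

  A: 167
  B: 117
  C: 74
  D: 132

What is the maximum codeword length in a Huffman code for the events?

2

Merge the two lowest-weight nodes at each step:
merge C(74) and B(117): 191
merge D(132) and A(167): 299
merge 191 and 299: 490
Maximum depth reached is 2.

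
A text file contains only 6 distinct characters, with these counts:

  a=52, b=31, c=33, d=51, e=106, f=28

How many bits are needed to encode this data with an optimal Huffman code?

Greedily combine the two least-frequent nodes:
merge f(28) and b(31): 59
merge c(33) and d(51): 84
merge a(52) and 59: 111
merge 84 and e(106): 190
merge 111 and 190: 301
Total encoded bits = sum of merged weights = 59 + 84 + 111 + 190 + 301 = 745.

745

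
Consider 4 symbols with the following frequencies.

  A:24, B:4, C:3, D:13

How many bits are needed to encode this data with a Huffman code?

71

Greedily combine the two least-frequent nodes:
combine C(3), B(4) → 7
combine 7, D(13) → 20
combine 20, A(24) → 44
The encoded length is the sum of every internal node's weight: 7 + 20 + 44 = 71 bits.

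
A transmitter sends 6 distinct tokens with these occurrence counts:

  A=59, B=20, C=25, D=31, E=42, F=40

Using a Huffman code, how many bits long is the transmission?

550

Greedily combine the two least-frequent nodes:
combine B(20), C(25) → 45
combine D(31), F(40) → 71
combine E(42), 45 → 87
combine A(59), 71 → 130
combine 87, 130 → 217
Total encoded bits = sum of merged weights = 45 + 71 + 87 + 130 + 217 = 550.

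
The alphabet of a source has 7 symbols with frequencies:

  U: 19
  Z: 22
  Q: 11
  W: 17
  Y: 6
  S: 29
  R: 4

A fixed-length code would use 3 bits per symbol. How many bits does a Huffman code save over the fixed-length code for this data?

Fixed-length: 3 bits × 108 symbols = 324 bits.
Huffman merges:
merge R(4) and Y(6): 10
merge 10 and Q(11): 21
merge W(17) and U(19): 36
merge 21 and Z(22): 43
merge S(29) and 36: 65
merge 43 and 65: 108
Huffman total = 10 + 21 + 36 + 43 + 65 + 108 = 283 bits.
Saving = 324 − 283 = 41 bits.

41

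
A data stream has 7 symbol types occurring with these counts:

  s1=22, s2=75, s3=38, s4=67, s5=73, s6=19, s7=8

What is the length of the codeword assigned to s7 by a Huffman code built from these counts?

Repeatedly merge the two smallest:
combine s7(8), s6(19) → 27
combine s1(22), 27 → 49
combine s3(38), 49 → 87
combine s4(67), s5(73) → 140
combine s2(75), 87 → 162
combine 140, 162 → 302
s7 sits 5 levels below the root, so its codeword is 5 bits.

5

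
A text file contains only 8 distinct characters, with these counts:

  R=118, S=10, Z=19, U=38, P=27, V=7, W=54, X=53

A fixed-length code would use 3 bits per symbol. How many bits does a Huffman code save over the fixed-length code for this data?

Fixed-length: 3 bits × 326 symbols = 978 bits.
Huffman merges:
combine V(7), S(10) → 17
combine 17, Z(19) → 36
combine P(27), 36 → 63
combine U(38), X(53) → 91
combine W(54), 63 → 117
combine 91, 117 → 208
combine R(118), 208 → 326
Huffman total = 17 + 36 + 63 + 91 + 117 + 208 + 326 = 858 bits.
Saving = 978 − 858 = 120 bits.

120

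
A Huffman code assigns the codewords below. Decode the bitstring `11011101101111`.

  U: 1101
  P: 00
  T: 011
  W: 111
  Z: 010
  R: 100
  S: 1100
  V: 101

UUVW

Read left to right; each codeword is recognised as soon as it completes (prefix code):
  1101→U | 1101→U | 101→V | 111→W
Decoded message: UUVW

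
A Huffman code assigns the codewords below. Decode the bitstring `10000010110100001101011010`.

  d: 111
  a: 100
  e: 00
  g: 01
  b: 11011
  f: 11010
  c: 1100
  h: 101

Read left to right; each codeword is recognised as soon as it completes (prefix code):
  100→a | 00→e | 01→g | 01→g | 101→h | 00→e | 00→e | 11010→f | 11010→f
Decoded message: aeggheeff

aeggheeff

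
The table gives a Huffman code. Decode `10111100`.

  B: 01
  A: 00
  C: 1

CBCCCA

Read left to right; each codeword is recognised as soon as it completes (prefix code):
  1→C | 01→B | 1→C | 1→C | 1→C | 00→A
Decoded message: CBCCCA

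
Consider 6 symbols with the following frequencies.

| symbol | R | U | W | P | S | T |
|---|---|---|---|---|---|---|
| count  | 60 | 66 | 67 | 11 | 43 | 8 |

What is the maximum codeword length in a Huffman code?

Merge the two lowest-weight nodes at each step:
combine T(8), P(11) → 19
combine 19, S(43) → 62
combine R(60), 62 → 122
combine U(66), W(67) → 133
combine 122, 133 → 255
The rarest symbols sit at the bottom; the longest codeword is 4 bits.

4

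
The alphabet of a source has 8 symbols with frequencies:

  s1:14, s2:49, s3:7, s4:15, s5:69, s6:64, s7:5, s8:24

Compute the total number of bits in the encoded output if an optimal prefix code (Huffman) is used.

Merge the two smallest weights repeatedly:
s7(5) + s3(7) → 12
12 + s1(14) → 26
s4(15) + s8(24) → 39
26 + 39 → 65
s2(49) + s6(64) → 113
65 + s5(69) → 134
113 + 134 → 247
Total encoded bits = sum of merged weights = 12 + 26 + 39 + 65 + 113 + 134 + 247 = 636.

636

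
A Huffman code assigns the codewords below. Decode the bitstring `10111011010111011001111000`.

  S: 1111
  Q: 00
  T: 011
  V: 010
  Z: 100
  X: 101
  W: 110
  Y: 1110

XWWXWWTWQ

Read left to right; each codeword is recognised as soon as it completes (prefix code):
  101→X | 110→W | 110→W | 101→X | 110→W | 110→W | 011→T | 110→W | 00→Q
Decoded message: XWWXWWTWQ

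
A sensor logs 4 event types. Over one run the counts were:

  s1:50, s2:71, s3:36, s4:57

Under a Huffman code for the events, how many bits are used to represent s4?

Build the tree from the bottom:
combine s3(36), s1(50) → 86
combine s4(57), s2(71) → 128
combine 86, 128 → 214
The subtree containing s4 is merged 2 times, so code length = 2.

2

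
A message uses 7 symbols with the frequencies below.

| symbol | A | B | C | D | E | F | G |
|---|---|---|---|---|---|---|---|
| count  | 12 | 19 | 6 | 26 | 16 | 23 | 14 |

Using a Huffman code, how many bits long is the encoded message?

Build the Huffman tree bottom-up:
combine C(6), A(12) → 18
combine G(14), E(16) → 30
combine 18, B(19) → 37
combine F(23), D(26) → 49
combine 30, 37 → 67
combine 49, 67 → 116
Each symbol's bit-cost is frequency × depth; summing gives 317 bits (equivalently 18 + 30 + 37 + 49 + 67 + 116).

317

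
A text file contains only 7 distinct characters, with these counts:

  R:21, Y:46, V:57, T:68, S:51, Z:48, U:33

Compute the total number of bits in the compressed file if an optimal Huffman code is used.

Greedily combine the two least-frequent nodes:
merge R(21) and U(33): 54
merge Y(46) and Z(48): 94
merge S(51) and 54: 105
merge V(57) and T(68): 125
merge 94 and 105: 199
merge 125 and 199: 324
Total encoded bits = sum of merged weights = 54 + 94 + 105 + 125 + 199 + 324 = 901.

901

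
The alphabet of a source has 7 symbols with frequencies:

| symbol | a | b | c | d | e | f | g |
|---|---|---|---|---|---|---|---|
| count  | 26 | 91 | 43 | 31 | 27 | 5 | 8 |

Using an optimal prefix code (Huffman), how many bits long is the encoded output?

563

Merge the two smallest weights repeatedly:
combine f(5), g(8) → 13
combine 13, a(26) → 39
combine e(27), d(31) → 58
combine 39, c(43) → 82
combine 58, 82 → 140
combine b(91), 140 → 231
Each symbol's bit-cost is frequency × depth; summing gives 563 bits (equivalently 13 + 39 + 58 + 82 + 140 + 231).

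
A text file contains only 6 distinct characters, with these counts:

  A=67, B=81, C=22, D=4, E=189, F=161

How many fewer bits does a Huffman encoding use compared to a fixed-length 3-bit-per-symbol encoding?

Fixed-length: 3 bits × 524 symbols = 1572 bits.
Huffman merges:
combine D(4), C(22) → 26
combine 26, A(67) → 93
combine B(81), 93 → 174
combine F(161), 174 → 335
combine E(189), 335 → 524
Huffman total = 26 + 93 + 174 + 335 + 524 = 1152 bits.
Saving = 1572 − 1152 = 420 bits.

420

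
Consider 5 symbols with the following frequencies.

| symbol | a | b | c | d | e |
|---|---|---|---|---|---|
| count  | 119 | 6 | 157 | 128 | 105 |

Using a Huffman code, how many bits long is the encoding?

Merge the two smallest weights repeatedly:
combine b(6), e(105) → 111
combine 111, a(119) → 230
combine d(128), c(157) → 285
combine 230, 285 → 515
Total encoded bits = sum of merged weights = 111 + 230 + 285 + 515 = 1141.

1141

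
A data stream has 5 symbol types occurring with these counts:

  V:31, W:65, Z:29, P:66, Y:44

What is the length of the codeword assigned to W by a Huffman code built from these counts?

2

Huffman merges, smallest pair first:
combine Z(29), V(31) → 60
combine Y(44), 60 → 104
combine W(65), P(66) → 131
combine 104, 131 → 235
W's leaf is at depth 2, giving a 2-bit codeword.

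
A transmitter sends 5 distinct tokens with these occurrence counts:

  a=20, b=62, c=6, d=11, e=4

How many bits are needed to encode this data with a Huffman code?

Merge the two smallest weights repeatedly:
e(4) + c(6) → 10
10 + d(11) → 21
a(20) + 21 → 41
41 + b(62) → 103
Total encoded bits = sum of merged weights = 10 + 21 + 41 + 103 = 175.

175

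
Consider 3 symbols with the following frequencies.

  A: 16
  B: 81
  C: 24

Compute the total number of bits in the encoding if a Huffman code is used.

Greedily combine the two least-frequent nodes:
merge A(16) and C(24): 40
merge 40 and B(81): 121
Total encoded bits = sum of merged weights = 40 + 121 = 161.

161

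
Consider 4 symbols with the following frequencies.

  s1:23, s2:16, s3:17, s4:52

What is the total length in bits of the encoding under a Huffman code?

197

Greedily combine the two least-frequent nodes:
merge s2(16) and s3(17): 33
merge s1(23) and 33: 56
merge s4(52) and 56: 108
The encoded length is the sum of every internal node's weight: 33 + 56 + 108 = 197 bits.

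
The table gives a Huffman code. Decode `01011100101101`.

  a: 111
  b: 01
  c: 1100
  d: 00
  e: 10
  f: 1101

bbcef

Read left to right; each codeword is recognised as soon as it completes (prefix code):
  01→b | 01→b | 1100→c | 10→e | 1101→f
Decoded message: bbcef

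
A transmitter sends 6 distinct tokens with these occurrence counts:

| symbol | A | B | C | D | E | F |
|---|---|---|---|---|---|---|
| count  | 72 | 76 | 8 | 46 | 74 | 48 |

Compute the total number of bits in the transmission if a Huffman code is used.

804

Build the Huffman tree bottom-up:
C(8) + D(46) → 54
F(48) + 54 → 102
A(72) + E(74) → 146
B(76) + 102 → 178
146 + 178 → 324
Each symbol's bit-cost is frequency × depth; summing gives 804 bits (equivalently 54 + 102 + 146 + 178 + 324).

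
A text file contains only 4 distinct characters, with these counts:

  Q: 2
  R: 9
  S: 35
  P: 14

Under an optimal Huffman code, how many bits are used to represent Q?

3

Huffman merges, smallest pair first:
combine Q(2), R(9) → 11
combine 11, P(14) → 25
combine 25, S(35) → 60
The subtree containing Q is merged 3 times, so code length = 3.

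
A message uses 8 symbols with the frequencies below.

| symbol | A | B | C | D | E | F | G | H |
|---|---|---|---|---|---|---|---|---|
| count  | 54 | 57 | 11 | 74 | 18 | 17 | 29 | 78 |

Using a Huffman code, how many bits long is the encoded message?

936

Build the Huffman tree bottom-up:
merge C(11) and F(17): 28
merge E(18) and 28: 46
merge G(29) and 46: 75
merge A(54) and B(57): 111
merge D(74) and 75: 149
merge H(78) and 111: 189
merge 149 and 189: 338
Total encoded bits = sum of merged weights = 28 + 46 + 75 + 111 + 149 + 189 + 338 = 936.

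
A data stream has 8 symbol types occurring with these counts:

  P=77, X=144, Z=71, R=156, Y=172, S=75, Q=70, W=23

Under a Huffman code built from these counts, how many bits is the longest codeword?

4

Merge the two lowest-weight nodes at each step:
merge W(23) and Q(70): 93
merge Z(71) and S(75): 146
merge P(77) and 93: 170
merge X(144) and 146: 290
merge R(156) and 170: 326
merge Y(172) and 290: 462
merge 326 and 462: 788
The rarest symbols sit at the bottom; the longest codeword is 4 bits.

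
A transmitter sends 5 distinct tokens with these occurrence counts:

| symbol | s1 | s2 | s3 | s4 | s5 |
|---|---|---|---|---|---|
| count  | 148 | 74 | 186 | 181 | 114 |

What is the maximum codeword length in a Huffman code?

3

Merge the two lowest-weight nodes at each step:
s2(74) + s5(114) → 188
s1(148) + s4(181) → 329
s3(186) + 188 → 374
329 + 374 → 703
The first pair merged (s2, s5) ends up deepest, at depth 3.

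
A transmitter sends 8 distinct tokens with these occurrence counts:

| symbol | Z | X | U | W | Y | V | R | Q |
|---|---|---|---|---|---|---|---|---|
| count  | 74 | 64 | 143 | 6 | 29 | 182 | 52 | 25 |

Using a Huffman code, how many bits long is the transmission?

1491

Greedily combine the two least-frequent nodes:
merge W(6) and Q(25): 31
merge Y(29) and 31: 60
merge R(52) and 60: 112
merge X(64) and Z(74): 138
merge 112 and 138: 250
merge U(143) and V(182): 325
merge 250 and 325: 575
Each symbol's bit-cost is frequency × depth; summing gives 1491 bits (equivalently 31 + 60 + 112 + 138 + 250 + 325 + 575).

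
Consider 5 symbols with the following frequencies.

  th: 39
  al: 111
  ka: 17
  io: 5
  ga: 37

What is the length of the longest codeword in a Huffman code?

4

Merge the two lowest-weight nodes at each step:
merge io(5) and ka(17): 22
merge 22 and ga(37): 59
merge th(39) and 59: 98
merge 98 and al(111): 209
The rarest symbols sit at the bottom; the longest codeword is 4 bits.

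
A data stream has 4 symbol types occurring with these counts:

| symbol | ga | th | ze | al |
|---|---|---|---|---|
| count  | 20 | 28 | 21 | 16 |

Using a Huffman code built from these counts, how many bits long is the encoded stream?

Build the Huffman tree bottom-up:
al(16) + ga(20) → 36
ze(21) + th(28) → 49
36 + 49 → 85
Each symbol's bit-cost is frequency × depth; summing gives 170 bits (equivalently 36 + 49 + 85).

170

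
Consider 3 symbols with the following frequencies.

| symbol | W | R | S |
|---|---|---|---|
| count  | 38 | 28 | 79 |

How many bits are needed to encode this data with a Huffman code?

211

Build the Huffman tree bottom-up:
R(28) + W(38) → 66
66 + S(79) → 145
Total encoded bits = sum of merged weights = 66 + 145 = 211.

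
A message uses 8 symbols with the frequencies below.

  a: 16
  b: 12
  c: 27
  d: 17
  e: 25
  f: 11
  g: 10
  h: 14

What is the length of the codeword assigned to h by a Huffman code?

Huffman merges, smallest pair first:
merge g(10) and f(11): 21
merge b(12) and h(14): 26
merge a(16) and d(17): 33
merge 21 and e(25): 46
merge 26 and c(27): 53
merge 33 and 46: 79
merge 53 and 79: 132
The subtree containing h is merged 3 times, so code length = 3.

3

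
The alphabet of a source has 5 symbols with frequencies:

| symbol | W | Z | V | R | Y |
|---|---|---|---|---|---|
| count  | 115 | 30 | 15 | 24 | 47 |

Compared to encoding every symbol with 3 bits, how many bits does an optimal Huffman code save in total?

Fixed-length: 3 bits × 231 symbols = 693 bits.
Huffman merges:
V(15) + R(24) → 39
Z(30) + 39 → 69
Y(47) + 69 → 116
W(115) + 116 → 231
Huffman total = 39 + 69 + 116 + 231 = 455 bits.
Saving = 693 − 455 = 238 bits.

238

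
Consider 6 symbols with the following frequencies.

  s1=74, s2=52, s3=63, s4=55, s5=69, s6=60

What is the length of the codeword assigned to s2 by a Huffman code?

3

Repeatedly merge the two smallest:
s2(52) + s4(55) → 107
s6(60) + s3(63) → 123
s5(69) + s1(74) → 143
107 + 123 → 230
143 + 230 → 373
s2's leaf is at depth 3, giving a 3-bit codeword.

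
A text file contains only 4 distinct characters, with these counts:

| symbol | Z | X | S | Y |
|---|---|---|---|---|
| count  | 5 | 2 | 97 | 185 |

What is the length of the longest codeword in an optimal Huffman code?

Merge the two lowest-weight nodes at each step:
merge X(2) and Z(5): 7
merge 7 and S(97): 104
merge 104 and Y(185): 289
Maximum depth reached is 3.

3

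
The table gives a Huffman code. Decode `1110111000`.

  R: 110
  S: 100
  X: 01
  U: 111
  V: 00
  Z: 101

Read left to right; each codeword is recognised as soon as it completes (prefix code):
  111→U | 01→X | 110→R | 00→V
Decoded message: UXRV

UXRV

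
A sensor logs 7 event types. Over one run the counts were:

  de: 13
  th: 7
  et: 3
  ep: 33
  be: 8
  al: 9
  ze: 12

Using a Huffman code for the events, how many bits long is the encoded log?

Merge the two smallest weights repeatedly:
merge et(3) and th(7): 10
merge be(8) and al(9): 17
merge 10 and ze(12): 22
merge de(13) and 17: 30
merge 22 and 30: 52
merge ep(33) and 52: 85
Each symbol's bit-cost is frequency × depth; summing gives 216 bits (equivalently 10 + 17 + 22 + 30 + 52 + 85).

216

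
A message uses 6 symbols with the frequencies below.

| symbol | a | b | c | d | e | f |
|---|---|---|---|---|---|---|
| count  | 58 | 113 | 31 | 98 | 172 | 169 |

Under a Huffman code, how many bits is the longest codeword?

Merge the two lowest-weight nodes at each step:
merge c(31) and a(58): 89
merge 89 and d(98): 187
merge b(113) and f(169): 282
merge e(172) and 187: 359
merge 282 and 359: 641
The first pair merged (c, a) ends up deepest, at depth 4.

4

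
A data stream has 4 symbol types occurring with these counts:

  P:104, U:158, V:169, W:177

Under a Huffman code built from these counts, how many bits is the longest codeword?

Merge the two lowest-weight nodes at each step:
combine P(104), U(158) → 262
combine V(169), W(177) → 346
combine 262, 346 → 608
Maximum depth reached is 2.

2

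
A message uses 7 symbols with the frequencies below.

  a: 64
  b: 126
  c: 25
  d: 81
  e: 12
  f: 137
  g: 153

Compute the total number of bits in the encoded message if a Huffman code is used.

1516

Greedily combine the two least-frequent nodes:
merge e(12) and c(25): 37
merge 37 and a(64): 101
merge d(81) and 101: 182
merge b(126) and f(137): 263
merge g(153) and 182: 335
merge 263 and 335: 598
Each symbol's bit-cost is frequency × depth; summing gives 1516 bits (equivalently 37 + 101 + 182 + 263 + 335 + 598).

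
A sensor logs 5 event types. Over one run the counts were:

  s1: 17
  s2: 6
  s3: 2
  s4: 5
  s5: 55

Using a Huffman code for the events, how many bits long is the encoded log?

135

Merge the two smallest weights repeatedly:
s3(2) + s4(5) → 7
s2(6) + 7 → 13
13 + s1(17) → 30
30 + s5(55) → 85
Each symbol's bit-cost is frequency × depth; summing gives 135 bits (equivalently 7 + 13 + 30 + 85).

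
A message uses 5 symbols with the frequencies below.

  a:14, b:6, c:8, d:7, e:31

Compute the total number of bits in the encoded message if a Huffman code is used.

Greedily combine the two least-frequent nodes:
b(6) + d(7) → 13
c(8) + 13 → 21
a(14) + 21 → 35
e(31) + 35 → 66
Total encoded bits = sum of merged weights = 13 + 21 + 35 + 66 = 135.

135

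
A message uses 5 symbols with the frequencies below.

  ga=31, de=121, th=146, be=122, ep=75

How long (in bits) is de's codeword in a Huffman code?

Huffman merges, smallest pair first:
merge ga(31) and ep(75): 106
merge 106 and de(121): 227
merge be(122) and th(146): 268
merge 227 and 268: 495
de's leaf is at depth 2, giving a 2-bit codeword.

2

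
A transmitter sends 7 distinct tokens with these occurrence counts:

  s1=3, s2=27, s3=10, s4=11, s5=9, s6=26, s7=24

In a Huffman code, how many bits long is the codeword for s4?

4

Build the tree from the bottom:
merge s1(3) and s5(9): 12
merge s3(10) and s4(11): 21
merge 12 and 21: 33
merge s7(24) and s6(26): 50
merge s2(27) and 33: 60
merge 50 and 60: 110
s4 sits 4 levels below the root, so its codeword is 4 bits.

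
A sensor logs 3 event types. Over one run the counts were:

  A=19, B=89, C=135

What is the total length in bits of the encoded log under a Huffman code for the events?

351

Greedily combine the two least-frequent nodes:
combine A(19), B(89) → 108
combine 108, C(135) → 243
Total encoded bits = sum of merged weights = 108 + 243 = 351.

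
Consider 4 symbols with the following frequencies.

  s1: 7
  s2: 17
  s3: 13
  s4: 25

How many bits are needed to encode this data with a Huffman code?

119

Build the Huffman tree bottom-up:
s1(7) + s3(13) → 20
s2(17) + 20 → 37
s4(25) + 37 → 62
Each symbol's bit-cost is frequency × depth; summing gives 119 bits (equivalently 20 + 37 + 62).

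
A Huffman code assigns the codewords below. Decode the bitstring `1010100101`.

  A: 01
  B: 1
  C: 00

Read left to right; each codeword is recognised as soon as it completes (prefix code):
  1→B | 01→A | 01→A | 00→C | 1→B | 01→A
Decoded message: BAACBA

BAACBA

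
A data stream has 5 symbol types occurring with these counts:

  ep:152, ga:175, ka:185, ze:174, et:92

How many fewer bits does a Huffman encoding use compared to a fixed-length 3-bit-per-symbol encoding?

Fixed-length: 3 bits × 778 symbols = 2334 bits.
Huffman merges:
merge et(92) and ep(152): 244
merge ze(174) and ga(175): 349
merge ka(185) and 244: 429
merge 349 and 429: 778
Huffman total = 244 + 349 + 429 + 778 = 1800 bits.
Saving = 2334 − 1800 = 534 bits.

534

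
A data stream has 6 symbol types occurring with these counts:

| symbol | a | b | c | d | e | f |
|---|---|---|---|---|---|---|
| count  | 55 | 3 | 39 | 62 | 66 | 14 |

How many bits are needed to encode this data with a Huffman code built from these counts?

551

Build the Huffman tree bottom-up:
b(3) + f(14) → 17
17 + c(39) → 56
a(55) + 56 → 111
d(62) + e(66) → 128
111 + 128 → 239
Total encoded bits = sum of merged weights = 17 + 56 + 111 + 128 + 239 = 551.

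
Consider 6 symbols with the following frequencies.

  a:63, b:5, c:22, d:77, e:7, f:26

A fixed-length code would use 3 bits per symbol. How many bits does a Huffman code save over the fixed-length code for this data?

Fixed-length: 3 bits × 200 symbols = 600 bits.
Huffman merges:
merge b(5) and e(7): 12
merge 12 and c(22): 34
merge f(26) and 34: 60
merge 60 and a(63): 123
merge d(77) and 123: 200
Huffman total = 12 + 34 + 60 + 123 + 200 = 429 bits.
Saving = 600 − 429 = 171 bits.

171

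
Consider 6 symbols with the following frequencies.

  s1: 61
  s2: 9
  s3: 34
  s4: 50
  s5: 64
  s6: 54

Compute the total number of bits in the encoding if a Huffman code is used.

680

Build the Huffman tree bottom-up:
combine s2(9), s3(34) → 43
combine 43, s4(50) → 93
combine s6(54), s1(61) → 115
combine s5(64), 93 → 157
combine 115, 157 → 272
Each symbol's bit-cost is frequency × depth; summing gives 680 bits (equivalently 43 + 93 + 115 + 157 + 272).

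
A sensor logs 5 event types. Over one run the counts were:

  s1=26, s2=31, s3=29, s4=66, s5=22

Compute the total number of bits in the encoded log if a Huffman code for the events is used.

390

Build the Huffman tree bottom-up:
s5(22) + s1(26) → 48
s3(29) + s2(31) → 60
48 + 60 → 108
s4(66) + 108 → 174
The encoded length is the sum of every internal node's weight: 48 + 60 + 108 + 174 = 390 bits.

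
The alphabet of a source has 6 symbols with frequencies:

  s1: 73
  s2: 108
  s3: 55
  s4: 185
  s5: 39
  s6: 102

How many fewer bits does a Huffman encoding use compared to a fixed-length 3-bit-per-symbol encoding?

301

Fixed-length: 3 bits × 562 symbols = 1686 bits.
Huffman merges:
s5(39) + s3(55) → 94
s1(73) + 94 → 167
s6(102) + s2(108) → 210
167 + s4(185) → 352
210 + 352 → 562
Huffman total = 94 + 167 + 210 + 352 + 562 = 1385 bits.
Saving = 1686 − 1385 = 301 bits.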